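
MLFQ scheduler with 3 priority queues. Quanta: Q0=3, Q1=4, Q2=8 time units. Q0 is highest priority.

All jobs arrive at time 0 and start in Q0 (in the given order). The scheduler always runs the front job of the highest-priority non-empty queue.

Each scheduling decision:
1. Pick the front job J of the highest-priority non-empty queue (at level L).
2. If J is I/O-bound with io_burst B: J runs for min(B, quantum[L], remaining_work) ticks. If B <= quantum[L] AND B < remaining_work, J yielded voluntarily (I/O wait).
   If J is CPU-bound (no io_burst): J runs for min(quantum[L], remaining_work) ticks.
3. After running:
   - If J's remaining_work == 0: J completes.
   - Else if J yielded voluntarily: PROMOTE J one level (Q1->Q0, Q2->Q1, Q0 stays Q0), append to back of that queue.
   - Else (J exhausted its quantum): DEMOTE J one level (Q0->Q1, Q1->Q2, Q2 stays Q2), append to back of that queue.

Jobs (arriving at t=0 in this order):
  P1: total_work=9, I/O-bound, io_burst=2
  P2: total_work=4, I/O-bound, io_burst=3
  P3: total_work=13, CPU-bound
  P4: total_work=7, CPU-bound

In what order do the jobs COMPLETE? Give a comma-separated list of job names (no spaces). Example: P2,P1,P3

t=0-2: P1@Q0 runs 2, rem=7, I/O yield, promote→Q0. Q0=[P2,P3,P4,P1] Q1=[] Q2=[]
t=2-5: P2@Q0 runs 3, rem=1, I/O yield, promote→Q0. Q0=[P3,P4,P1,P2] Q1=[] Q2=[]
t=5-8: P3@Q0 runs 3, rem=10, quantum used, demote→Q1. Q0=[P4,P1,P2] Q1=[P3] Q2=[]
t=8-11: P4@Q0 runs 3, rem=4, quantum used, demote→Q1. Q0=[P1,P2] Q1=[P3,P4] Q2=[]
t=11-13: P1@Q0 runs 2, rem=5, I/O yield, promote→Q0. Q0=[P2,P1] Q1=[P3,P4] Q2=[]
t=13-14: P2@Q0 runs 1, rem=0, completes. Q0=[P1] Q1=[P3,P4] Q2=[]
t=14-16: P1@Q0 runs 2, rem=3, I/O yield, promote→Q0. Q0=[P1] Q1=[P3,P4] Q2=[]
t=16-18: P1@Q0 runs 2, rem=1, I/O yield, promote→Q0. Q0=[P1] Q1=[P3,P4] Q2=[]
t=18-19: P1@Q0 runs 1, rem=0, completes. Q0=[] Q1=[P3,P4] Q2=[]
t=19-23: P3@Q1 runs 4, rem=6, quantum used, demote→Q2. Q0=[] Q1=[P4] Q2=[P3]
t=23-27: P4@Q1 runs 4, rem=0, completes. Q0=[] Q1=[] Q2=[P3]
t=27-33: P3@Q2 runs 6, rem=0, completes. Q0=[] Q1=[] Q2=[]

Answer: P2,P1,P4,P3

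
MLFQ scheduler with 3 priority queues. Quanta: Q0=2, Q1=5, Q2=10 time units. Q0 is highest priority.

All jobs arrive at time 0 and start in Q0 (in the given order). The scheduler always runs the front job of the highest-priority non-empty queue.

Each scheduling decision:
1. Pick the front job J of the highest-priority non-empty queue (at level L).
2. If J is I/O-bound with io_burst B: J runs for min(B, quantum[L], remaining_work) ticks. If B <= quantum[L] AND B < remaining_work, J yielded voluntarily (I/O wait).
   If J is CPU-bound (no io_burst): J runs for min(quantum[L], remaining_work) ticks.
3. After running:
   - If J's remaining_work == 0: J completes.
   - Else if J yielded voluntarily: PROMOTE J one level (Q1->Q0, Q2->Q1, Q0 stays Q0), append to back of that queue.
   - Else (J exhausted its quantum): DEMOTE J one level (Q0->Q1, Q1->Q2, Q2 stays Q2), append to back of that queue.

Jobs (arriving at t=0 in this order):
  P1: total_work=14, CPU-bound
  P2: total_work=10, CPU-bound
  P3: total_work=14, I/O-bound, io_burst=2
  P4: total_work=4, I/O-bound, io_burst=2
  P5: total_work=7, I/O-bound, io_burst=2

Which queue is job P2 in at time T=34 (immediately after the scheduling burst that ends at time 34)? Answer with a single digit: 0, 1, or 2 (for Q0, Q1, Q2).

t=0-2: P1@Q0 runs 2, rem=12, quantum used, demote→Q1. Q0=[P2,P3,P4,P5] Q1=[P1] Q2=[]
t=2-4: P2@Q0 runs 2, rem=8, quantum used, demote→Q1. Q0=[P3,P4,P5] Q1=[P1,P2] Q2=[]
t=4-6: P3@Q0 runs 2, rem=12, I/O yield, promote→Q0. Q0=[P4,P5,P3] Q1=[P1,P2] Q2=[]
t=6-8: P4@Q0 runs 2, rem=2, I/O yield, promote→Q0. Q0=[P5,P3,P4] Q1=[P1,P2] Q2=[]
t=8-10: P5@Q0 runs 2, rem=5, I/O yield, promote→Q0. Q0=[P3,P4,P5] Q1=[P1,P2] Q2=[]
t=10-12: P3@Q0 runs 2, rem=10, I/O yield, promote→Q0. Q0=[P4,P5,P3] Q1=[P1,P2] Q2=[]
t=12-14: P4@Q0 runs 2, rem=0, completes. Q0=[P5,P3] Q1=[P1,P2] Q2=[]
t=14-16: P5@Q0 runs 2, rem=3, I/O yield, promote→Q0. Q0=[P3,P5] Q1=[P1,P2] Q2=[]
t=16-18: P3@Q0 runs 2, rem=8, I/O yield, promote→Q0. Q0=[P5,P3] Q1=[P1,P2] Q2=[]
t=18-20: P5@Q0 runs 2, rem=1, I/O yield, promote→Q0. Q0=[P3,P5] Q1=[P1,P2] Q2=[]
t=20-22: P3@Q0 runs 2, rem=6, I/O yield, promote→Q0. Q0=[P5,P3] Q1=[P1,P2] Q2=[]
t=22-23: P5@Q0 runs 1, rem=0, completes. Q0=[P3] Q1=[P1,P2] Q2=[]
t=23-25: P3@Q0 runs 2, rem=4, I/O yield, promote→Q0. Q0=[P3] Q1=[P1,P2] Q2=[]
t=25-27: P3@Q0 runs 2, rem=2, I/O yield, promote→Q0. Q0=[P3] Q1=[P1,P2] Q2=[]
t=27-29: P3@Q0 runs 2, rem=0, completes. Q0=[] Q1=[P1,P2] Q2=[]
t=29-34: P1@Q1 runs 5, rem=7, quantum used, demote→Q2. Q0=[] Q1=[P2] Q2=[P1]
t=34-39: P2@Q1 runs 5, rem=3, quantum used, demote→Q2. Q0=[] Q1=[] Q2=[P1,P2]
t=39-46: P1@Q2 runs 7, rem=0, completes. Q0=[] Q1=[] Q2=[P2]
t=46-49: P2@Q2 runs 3, rem=0, completes. Q0=[] Q1=[] Q2=[]

Answer: 1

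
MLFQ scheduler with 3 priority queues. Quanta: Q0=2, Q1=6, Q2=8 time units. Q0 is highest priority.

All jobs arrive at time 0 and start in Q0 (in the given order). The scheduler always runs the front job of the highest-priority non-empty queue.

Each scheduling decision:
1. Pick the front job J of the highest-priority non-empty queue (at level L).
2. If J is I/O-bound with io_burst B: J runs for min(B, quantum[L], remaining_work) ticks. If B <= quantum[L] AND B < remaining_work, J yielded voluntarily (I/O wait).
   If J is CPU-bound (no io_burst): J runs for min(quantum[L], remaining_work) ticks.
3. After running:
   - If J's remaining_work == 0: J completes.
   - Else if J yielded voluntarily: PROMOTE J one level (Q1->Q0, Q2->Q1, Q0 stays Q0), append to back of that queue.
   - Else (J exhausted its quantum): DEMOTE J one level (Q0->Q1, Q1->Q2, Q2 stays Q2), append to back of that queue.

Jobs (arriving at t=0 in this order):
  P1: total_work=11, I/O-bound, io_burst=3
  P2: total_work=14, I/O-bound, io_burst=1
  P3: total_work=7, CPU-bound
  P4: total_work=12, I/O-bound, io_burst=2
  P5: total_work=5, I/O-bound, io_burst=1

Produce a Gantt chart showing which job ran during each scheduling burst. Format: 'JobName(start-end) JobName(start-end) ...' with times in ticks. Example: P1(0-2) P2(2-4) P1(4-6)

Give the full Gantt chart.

t=0-2: P1@Q0 runs 2, rem=9, quantum used, demote→Q1. Q0=[P2,P3,P4,P5] Q1=[P1] Q2=[]
t=2-3: P2@Q0 runs 1, rem=13, I/O yield, promote→Q0. Q0=[P3,P4,P5,P2] Q1=[P1] Q2=[]
t=3-5: P3@Q0 runs 2, rem=5, quantum used, demote→Q1. Q0=[P4,P5,P2] Q1=[P1,P3] Q2=[]
t=5-7: P4@Q0 runs 2, rem=10, I/O yield, promote→Q0. Q0=[P5,P2,P4] Q1=[P1,P3] Q2=[]
t=7-8: P5@Q0 runs 1, rem=4, I/O yield, promote→Q0. Q0=[P2,P4,P5] Q1=[P1,P3] Q2=[]
t=8-9: P2@Q0 runs 1, rem=12, I/O yield, promote→Q0. Q0=[P4,P5,P2] Q1=[P1,P3] Q2=[]
t=9-11: P4@Q0 runs 2, rem=8, I/O yield, promote→Q0. Q0=[P5,P2,P4] Q1=[P1,P3] Q2=[]
t=11-12: P5@Q0 runs 1, rem=3, I/O yield, promote→Q0. Q0=[P2,P4,P5] Q1=[P1,P3] Q2=[]
t=12-13: P2@Q0 runs 1, rem=11, I/O yield, promote→Q0. Q0=[P4,P5,P2] Q1=[P1,P3] Q2=[]
t=13-15: P4@Q0 runs 2, rem=6, I/O yield, promote→Q0. Q0=[P5,P2,P4] Q1=[P1,P3] Q2=[]
t=15-16: P5@Q0 runs 1, rem=2, I/O yield, promote→Q0. Q0=[P2,P4,P5] Q1=[P1,P3] Q2=[]
t=16-17: P2@Q0 runs 1, rem=10, I/O yield, promote→Q0. Q0=[P4,P5,P2] Q1=[P1,P3] Q2=[]
t=17-19: P4@Q0 runs 2, rem=4, I/O yield, promote→Q0. Q0=[P5,P2,P4] Q1=[P1,P3] Q2=[]
t=19-20: P5@Q0 runs 1, rem=1, I/O yield, promote→Q0. Q0=[P2,P4,P5] Q1=[P1,P3] Q2=[]
t=20-21: P2@Q0 runs 1, rem=9, I/O yield, promote→Q0. Q0=[P4,P5,P2] Q1=[P1,P3] Q2=[]
t=21-23: P4@Q0 runs 2, rem=2, I/O yield, promote→Q0. Q0=[P5,P2,P4] Q1=[P1,P3] Q2=[]
t=23-24: P5@Q0 runs 1, rem=0, completes. Q0=[P2,P4] Q1=[P1,P3] Q2=[]
t=24-25: P2@Q0 runs 1, rem=8, I/O yield, promote→Q0. Q0=[P4,P2] Q1=[P1,P3] Q2=[]
t=25-27: P4@Q0 runs 2, rem=0, completes. Q0=[P2] Q1=[P1,P3] Q2=[]
t=27-28: P2@Q0 runs 1, rem=7, I/O yield, promote→Q0. Q0=[P2] Q1=[P1,P3] Q2=[]
t=28-29: P2@Q0 runs 1, rem=6, I/O yield, promote→Q0. Q0=[P2] Q1=[P1,P3] Q2=[]
t=29-30: P2@Q0 runs 1, rem=5, I/O yield, promote→Q0. Q0=[P2] Q1=[P1,P3] Q2=[]
t=30-31: P2@Q0 runs 1, rem=4, I/O yield, promote→Q0. Q0=[P2] Q1=[P1,P3] Q2=[]
t=31-32: P2@Q0 runs 1, rem=3, I/O yield, promote→Q0. Q0=[P2] Q1=[P1,P3] Q2=[]
t=32-33: P2@Q0 runs 1, rem=2, I/O yield, promote→Q0. Q0=[P2] Q1=[P1,P3] Q2=[]
t=33-34: P2@Q0 runs 1, rem=1, I/O yield, promote→Q0. Q0=[P2] Q1=[P1,P3] Q2=[]
t=34-35: P2@Q0 runs 1, rem=0, completes. Q0=[] Q1=[P1,P3] Q2=[]
t=35-38: P1@Q1 runs 3, rem=6, I/O yield, promote→Q0. Q0=[P1] Q1=[P3] Q2=[]
t=38-40: P1@Q0 runs 2, rem=4, quantum used, demote→Q1. Q0=[] Q1=[P3,P1] Q2=[]
t=40-45: P3@Q1 runs 5, rem=0, completes. Q0=[] Q1=[P1] Q2=[]
t=45-48: P1@Q1 runs 3, rem=1, I/O yield, promote→Q0. Q0=[P1] Q1=[] Q2=[]
t=48-49: P1@Q0 runs 1, rem=0, completes. Q0=[] Q1=[] Q2=[]

Answer: P1(0-2) P2(2-3) P3(3-5) P4(5-7) P5(7-8) P2(8-9) P4(9-11) P5(11-12) P2(12-13) P4(13-15) P5(15-16) P2(16-17) P4(17-19) P5(19-20) P2(20-21) P4(21-23) P5(23-24) P2(24-25) P4(25-27) P2(27-28) P2(28-29) P2(29-30) P2(30-31) P2(31-32) P2(32-33) P2(33-34) P2(34-35) P1(35-38) P1(38-40) P3(40-45) P1(45-48) P1(48-49)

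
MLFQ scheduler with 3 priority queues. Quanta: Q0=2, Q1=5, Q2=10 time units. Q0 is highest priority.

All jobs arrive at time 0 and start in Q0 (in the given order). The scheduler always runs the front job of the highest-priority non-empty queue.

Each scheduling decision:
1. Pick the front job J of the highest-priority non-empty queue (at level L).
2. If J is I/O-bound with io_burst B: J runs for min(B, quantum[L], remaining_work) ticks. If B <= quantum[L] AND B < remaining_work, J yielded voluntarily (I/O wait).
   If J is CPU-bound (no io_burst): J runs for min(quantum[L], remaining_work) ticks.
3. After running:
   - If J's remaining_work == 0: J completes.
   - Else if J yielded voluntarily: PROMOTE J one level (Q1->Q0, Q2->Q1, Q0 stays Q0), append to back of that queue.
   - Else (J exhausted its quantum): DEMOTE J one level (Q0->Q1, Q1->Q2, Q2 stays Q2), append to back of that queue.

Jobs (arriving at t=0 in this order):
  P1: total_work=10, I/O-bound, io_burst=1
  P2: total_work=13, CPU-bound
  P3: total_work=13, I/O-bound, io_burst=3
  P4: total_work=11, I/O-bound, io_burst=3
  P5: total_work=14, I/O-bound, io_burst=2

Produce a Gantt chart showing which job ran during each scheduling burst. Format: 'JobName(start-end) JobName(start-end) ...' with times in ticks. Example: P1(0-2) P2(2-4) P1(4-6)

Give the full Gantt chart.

t=0-1: P1@Q0 runs 1, rem=9, I/O yield, promote→Q0. Q0=[P2,P3,P4,P5,P1] Q1=[] Q2=[]
t=1-3: P2@Q0 runs 2, rem=11, quantum used, demote→Q1. Q0=[P3,P4,P5,P1] Q1=[P2] Q2=[]
t=3-5: P3@Q0 runs 2, rem=11, quantum used, demote→Q1. Q0=[P4,P5,P1] Q1=[P2,P3] Q2=[]
t=5-7: P4@Q0 runs 2, rem=9, quantum used, demote→Q1. Q0=[P5,P1] Q1=[P2,P3,P4] Q2=[]
t=7-9: P5@Q0 runs 2, rem=12, I/O yield, promote→Q0. Q0=[P1,P5] Q1=[P2,P3,P4] Q2=[]
t=9-10: P1@Q0 runs 1, rem=8, I/O yield, promote→Q0. Q0=[P5,P1] Q1=[P2,P3,P4] Q2=[]
t=10-12: P5@Q0 runs 2, rem=10, I/O yield, promote→Q0. Q0=[P1,P5] Q1=[P2,P3,P4] Q2=[]
t=12-13: P1@Q0 runs 1, rem=7, I/O yield, promote→Q0. Q0=[P5,P1] Q1=[P2,P3,P4] Q2=[]
t=13-15: P5@Q0 runs 2, rem=8, I/O yield, promote→Q0. Q0=[P1,P5] Q1=[P2,P3,P4] Q2=[]
t=15-16: P1@Q0 runs 1, rem=6, I/O yield, promote→Q0. Q0=[P5,P1] Q1=[P2,P3,P4] Q2=[]
t=16-18: P5@Q0 runs 2, rem=6, I/O yield, promote→Q0. Q0=[P1,P5] Q1=[P2,P3,P4] Q2=[]
t=18-19: P1@Q0 runs 1, rem=5, I/O yield, promote→Q0. Q0=[P5,P1] Q1=[P2,P3,P4] Q2=[]
t=19-21: P5@Q0 runs 2, rem=4, I/O yield, promote→Q0. Q0=[P1,P5] Q1=[P2,P3,P4] Q2=[]
t=21-22: P1@Q0 runs 1, rem=4, I/O yield, promote→Q0. Q0=[P5,P1] Q1=[P2,P3,P4] Q2=[]
t=22-24: P5@Q0 runs 2, rem=2, I/O yield, promote→Q0. Q0=[P1,P5] Q1=[P2,P3,P4] Q2=[]
t=24-25: P1@Q0 runs 1, rem=3, I/O yield, promote→Q0. Q0=[P5,P1] Q1=[P2,P3,P4] Q2=[]
t=25-27: P5@Q0 runs 2, rem=0, completes. Q0=[P1] Q1=[P2,P3,P4] Q2=[]
t=27-28: P1@Q0 runs 1, rem=2, I/O yield, promote→Q0. Q0=[P1] Q1=[P2,P3,P4] Q2=[]
t=28-29: P1@Q0 runs 1, rem=1, I/O yield, promote→Q0. Q0=[P1] Q1=[P2,P3,P4] Q2=[]
t=29-30: P1@Q0 runs 1, rem=0, completes. Q0=[] Q1=[P2,P3,P4] Q2=[]
t=30-35: P2@Q1 runs 5, rem=6, quantum used, demote→Q2. Q0=[] Q1=[P3,P4] Q2=[P2]
t=35-38: P3@Q1 runs 3, rem=8, I/O yield, promote→Q0. Q0=[P3] Q1=[P4] Q2=[P2]
t=38-40: P3@Q0 runs 2, rem=6, quantum used, demote→Q1. Q0=[] Q1=[P4,P3] Q2=[P2]
t=40-43: P4@Q1 runs 3, rem=6, I/O yield, promote→Q0. Q0=[P4] Q1=[P3] Q2=[P2]
t=43-45: P4@Q0 runs 2, rem=4, quantum used, demote→Q1. Q0=[] Q1=[P3,P4] Q2=[P2]
t=45-48: P3@Q1 runs 3, rem=3, I/O yield, promote→Q0. Q0=[P3] Q1=[P4] Q2=[P2]
t=48-50: P3@Q0 runs 2, rem=1, quantum used, demote→Q1. Q0=[] Q1=[P4,P3] Q2=[P2]
t=50-53: P4@Q1 runs 3, rem=1, I/O yield, promote→Q0. Q0=[P4] Q1=[P3] Q2=[P2]
t=53-54: P4@Q0 runs 1, rem=0, completes. Q0=[] Q1=[P3] Q2=[P2]
t=54-55: P3@Q1 runs 1, rem=0, completes. Q0=[] Q1=[] Q2=[P2]
t=55-61: P2@Q2 runs 6, rem=0, completes. Q0=[] Q1=[] Q2=[]

Answer: P1(0-1) P2(1-3) P3(3-5) P4(5-7) P5(7-9) P1(9-10) P5(10-12) P1(12-13) P5(13-15) P1(15-16) P5(16-18) P1(18-19) P5(19-21) P1(21-22) P5(22-24) P1(24-25) P5(25-27) P1(27-28) P1(28-29) P1(29-30) P2(30-35) P3(35-38) P3(38-40) P4(40-43) P4(43-45) P3(45-48) P3(48-50) P4(50-53) P4(53-54) P3(54-55) P2(55-61)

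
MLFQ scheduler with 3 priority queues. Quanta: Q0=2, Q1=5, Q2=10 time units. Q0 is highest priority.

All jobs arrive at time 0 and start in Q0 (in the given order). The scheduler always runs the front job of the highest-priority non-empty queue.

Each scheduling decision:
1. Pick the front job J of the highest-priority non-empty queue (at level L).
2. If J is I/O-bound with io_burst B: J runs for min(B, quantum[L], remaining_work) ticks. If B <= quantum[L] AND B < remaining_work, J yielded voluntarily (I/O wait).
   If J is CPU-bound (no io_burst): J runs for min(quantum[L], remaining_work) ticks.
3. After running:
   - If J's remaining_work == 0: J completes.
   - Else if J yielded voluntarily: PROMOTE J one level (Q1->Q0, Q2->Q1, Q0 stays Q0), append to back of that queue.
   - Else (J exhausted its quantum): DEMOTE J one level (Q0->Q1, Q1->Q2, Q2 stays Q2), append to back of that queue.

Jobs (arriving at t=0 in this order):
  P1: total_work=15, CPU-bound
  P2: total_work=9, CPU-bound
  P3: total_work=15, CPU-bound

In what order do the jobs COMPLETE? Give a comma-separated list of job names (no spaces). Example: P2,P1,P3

Answer: P1,P2,P3

Derivation:
t=0-2: P1@Q0 runs 2, rem=13, quantum used, demote→Q1. Q0=[P2,P3] Q1=[P1] Q2=[]
t=2-4: P2@Q0 runs 2, rem=7, quantum used, demote→Q1. Q0=[P3] Q1=[P1,P2] Q2=[]
t=4-6: P3@Q0 runs 2, rem=13, quantum used, demote→Q1. Q0=[] Q1=[P1,P2,P3] Q2=[]
t=6-11: P1@Q1 runs 5, rem=8, quantum used, demote→Q2. Q0=[] Q1=[P2,P3] Q2=[P1]
t=11-16: P2@Q1 runs 5, rem=2, quantum used, demote→Q2. Q0=[] Q1=[P3] Q2=[P1,P2]
t=16-21: P3@Q1 runs 5, rem=8, quantum used, demote→Q2. Q0=[] Q1=[] Q2=[P1,P2,P3]
t=21-29: P1@Q2 runs 8, rem=0, completes. Q0=[] Q1=[] Q2=[P2,P3]
t=29-31: P2@Q2 runs 2, rem=0, completes. Q0=[] Q1=[] Q2=[P3]
t=31-39: P3@Q2 runs 8, rem=0, completes. Q0=[] Q1=[] Q2=[]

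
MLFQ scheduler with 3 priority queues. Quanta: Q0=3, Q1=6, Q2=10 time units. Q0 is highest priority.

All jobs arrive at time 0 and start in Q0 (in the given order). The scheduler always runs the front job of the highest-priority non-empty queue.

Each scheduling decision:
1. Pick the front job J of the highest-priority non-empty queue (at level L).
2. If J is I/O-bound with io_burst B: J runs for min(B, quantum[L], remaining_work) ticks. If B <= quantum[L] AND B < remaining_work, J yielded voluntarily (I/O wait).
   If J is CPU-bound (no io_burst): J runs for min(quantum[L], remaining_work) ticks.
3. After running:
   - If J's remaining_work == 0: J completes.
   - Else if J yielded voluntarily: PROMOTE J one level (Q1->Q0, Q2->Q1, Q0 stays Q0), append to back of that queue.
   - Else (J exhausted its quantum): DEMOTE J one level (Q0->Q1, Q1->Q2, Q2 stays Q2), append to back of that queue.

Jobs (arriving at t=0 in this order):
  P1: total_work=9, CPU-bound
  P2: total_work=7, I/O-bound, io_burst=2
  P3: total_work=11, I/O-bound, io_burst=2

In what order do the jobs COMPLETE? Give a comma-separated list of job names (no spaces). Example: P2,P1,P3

Answer: P2,P3,P1

Derivation:
t=0-3: P1@Q0 runs 3, rem=6, quantum used, demote→Q1. Q0=[P2,P3] Q1=[P1] Q2=[]
t=3-5: P2@Q0 runs 2, rem=5, I/O yield, promote→Q0. Q0=[P3,P2] Q1=[P1] Q2=[]
t=5-7: P3@Q0 runs 2, rem=9, I/O yield, promote→Q0. Q0=[P2,P3] Q1=[P1] Q2=[]
t=7-9: P2@Q0 runs 2, rem=3, I/O yield, promote→Q0. Q0=[P3,P2] Q1=[P1] Q2=[]
t=9-11: P3@Q0 runs 2, rem=7, I/O yield, promote→Q0. Q0=[P2,P3] Q1=[P1] Q2=[]
t=11-13: P2@Q0 runs 2, rem=1, I/O yield, promote→Q0. Q0=[P3,P2] Q1=[P1] Q2=[]
t=13-15: P3@Q0 runs 2, rem=5, I/O yield, promote→Q0. Q0=[P2,P3] Q1=[P1] Q2=[]
t=15-16: P2@Q0 runs 1, rem=0, completes. Q0=[P3] Q1=[P1] Q2=[]
t=16-18: P3@Q0 runs 2, rem=3, I/O yield, promote→Q0. Q0=[P3] Q1=[P1] Q2=[]
t=18-20: P3@Q0 runs 2, rem=1, I/O yield, promote→Q0. Q0=[P3] Q1=[P1] Q2=[]
t=20-21: P3@Q0 runs 1, rem=0, completes. Q0=[] Q1=[P1] Q2=[]
t=21-27: P1@Q1 runs 6, rem=0, completes. Q0=[] Q1=[] Q2=[]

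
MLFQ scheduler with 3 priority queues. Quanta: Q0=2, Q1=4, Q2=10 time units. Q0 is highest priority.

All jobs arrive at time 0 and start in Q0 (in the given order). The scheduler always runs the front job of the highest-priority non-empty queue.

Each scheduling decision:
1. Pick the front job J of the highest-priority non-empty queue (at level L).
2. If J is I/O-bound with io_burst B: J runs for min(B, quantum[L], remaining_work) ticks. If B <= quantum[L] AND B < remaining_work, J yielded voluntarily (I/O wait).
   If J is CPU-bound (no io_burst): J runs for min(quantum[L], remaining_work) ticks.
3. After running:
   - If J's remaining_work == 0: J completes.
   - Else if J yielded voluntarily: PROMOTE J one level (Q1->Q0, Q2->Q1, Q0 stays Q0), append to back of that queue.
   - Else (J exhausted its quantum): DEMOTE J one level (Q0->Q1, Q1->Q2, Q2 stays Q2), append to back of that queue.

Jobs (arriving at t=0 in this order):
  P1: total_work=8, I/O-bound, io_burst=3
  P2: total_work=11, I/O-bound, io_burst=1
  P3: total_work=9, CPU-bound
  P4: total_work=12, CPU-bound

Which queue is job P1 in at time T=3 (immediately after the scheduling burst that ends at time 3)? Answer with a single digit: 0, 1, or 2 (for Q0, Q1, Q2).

t=0-2: P1@Q0 runs 2, rem=6, quantum used, demote→Q1. Q0=[P2,P3,P4] Q1=[P1] Q2=[]
t=2-3: P2@Q0 runs 1, rem=10, I/O yield, promote→Q0. Q0=[P3,P4,P2] Q1=[P1] Q2=[]
t=3-5: P3@Q0 runs 2, rem=7, quantum used, demote→Q1. Q0=[P4,P2] Q1=[P1,P3] Q2=[]
t=5-7: P4@Q0 runs 2, rem=10, quantum used, demote→Q1. Q0=[P2] Q1=[P1,P3,P4] Q2=[]
t=7-8: P2@Q0 runs 1, rem=9, I/O yield, promote→Q0. Q0=[P2] Q1=[P1,P3,P4] Q2=[]
t=8-9: P2@Q0 runs 1, rem=8, I/O yield, promote→Q0. Q0=[P2] Q1=[P1,P3,P4] Q2=[]
t=9-10: P2@Q0 runs 1, rem=7, I/O yield, promote→Q0. Q0=[P2] Q1=[P1,P3,P4] Q2=[]
t=10-11: P2@Q0 runs 1, rem=6, I/O yield, promote→Q0. Q0=[P2] Q1=[P1,P3,P4] Q2=[]
t=11-12: P2@Q0 runs 1, rem=5, I/O yield, promote→Q0. Q0=[P2] Q1=[P1,P3,P4] Q2=[]
t=12-13: P2@Q0 runs 1, rem=4, I/O yield, promote→Q0. Q0=[P2] Q1=[P1,P3,P4] Q2=[]
t=13-14: P2@Q0 runs 1, rem=3, I/O yield, promote→Q0. Q0=[P2] Q1=[P1,P3,P4] Q2=[]
t=14-15: P2@Q0 runs 1, rem=2, I/O yield, promote→Q0. Q0=[P2] Q1=[P1,P3,P4] Q2=[]
t=15-16: P2@Q0 runs 1, rem=1, I/O yield, promote→Q0. Q0=[P2] Q1=[P1,P3,P4] Q2=[]
t=16-17: P2@Q0 runs 1, rem=0, completes. Q0=[] Q1=[P1,P3,P4] Q2=[]
t=17-20: P1@Q1 runs 3, rem=3, I/O yield, promote→Q0. Q0=[P1] Q1=[P3,P4] Q2=[]
t=20-22: P1@Q0 runs 2, rem=1, quantum used, demote→Q1. Q0=[] Q1=[P3,P4,P1] Q2=[]
t=22-26: P3@Q1 runs 4, rem=3, quantum used, demote→Q2. Q0=[] Q1=[P4,P1] Q2=[P3]
t=26-30: P4@Q1 runs 4, rem=6, quantum used, demote→Q2. Q0=[] Q1=[P1] Q2=[P3,P4]
t=30-31: P1@Q1 runs 1, rem=0, completes. Q0=[] Q1=[] Q2=[P3,P4]
t=31-34: P3@Q2 runs 3, rem=0, completes. Q0=[] Q1=[] Q2=[P4]
t=34-40: P4@Q2 runs 6, rem=0, completes. Q0=[] Q1=[] Q2=[]

Answer: 1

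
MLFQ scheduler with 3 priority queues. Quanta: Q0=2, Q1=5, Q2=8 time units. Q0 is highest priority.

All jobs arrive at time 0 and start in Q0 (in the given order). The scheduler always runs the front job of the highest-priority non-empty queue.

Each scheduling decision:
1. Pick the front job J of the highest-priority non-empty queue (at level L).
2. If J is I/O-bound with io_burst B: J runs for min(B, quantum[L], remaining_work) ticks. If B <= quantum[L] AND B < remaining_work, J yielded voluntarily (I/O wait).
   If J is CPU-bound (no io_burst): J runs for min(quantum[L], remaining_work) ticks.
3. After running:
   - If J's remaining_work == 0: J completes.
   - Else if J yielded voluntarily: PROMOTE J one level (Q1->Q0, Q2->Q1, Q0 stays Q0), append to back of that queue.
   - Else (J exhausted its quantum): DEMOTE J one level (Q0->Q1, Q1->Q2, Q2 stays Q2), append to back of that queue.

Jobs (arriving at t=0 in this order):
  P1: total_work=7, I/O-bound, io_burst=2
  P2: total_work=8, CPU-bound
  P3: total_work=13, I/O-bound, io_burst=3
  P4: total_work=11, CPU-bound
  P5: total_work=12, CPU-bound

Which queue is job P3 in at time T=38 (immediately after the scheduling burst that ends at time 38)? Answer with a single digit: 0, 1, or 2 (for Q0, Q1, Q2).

t=0-2: P1@Q0 runs 2, rem=5, I/O yield, promote→Q0. Q0=[P2,P3,P4,P5,P1] Q1=[] Q2=[]
t=2-4: P2@Q0 runs 2, rem=6, quantum used, demote→Q1. Q0=[P3,P4,P5,P1] Q1=[P2] Q2=[]
t=4-6: P3@Q0 runs 2, rem=11, quantum used, demote→Q1. Q0=[P4,P5,P1] Q1=[P2,P3] Q2=[]
t=6-8: P4@Q0 runs 2, rem=9, quantum used, demote→Q1. Q0=[P5,P1] Q1=[P2,P3,P4] Q2=[]
t=8-10: P5@Q0 runs 2, rem=10, quantum used, demote→Q1. Q0=[P1] Q1=[P2,P3,P4,P5] Q2=[]
t=10-12: P1@Q0 runs 2, rem=3, I/O yield, promote→Q0. Q0=[P1] Q1=[P2,P3,P4,P5] Q2=[]
t=12-14: P1@Q0 runs 2, rem=1, I/O yield, promote→Q0. Q0=[P1] Q1=[P2,P3,P4,P5] Q2=[]
t=14-15: P1@Q0 runs 1, rem=0, completes. Q0=[] Q1=[P2,P3,P4,P5] Q2=[]
t=15-20: P2@Q1 runs 5, rem=1, quantum used, demote→Q2. Q0=[] Q1=[P3,P4,P5] Q2=[P2]
t=20-23: P3@Q1 runs 3, rem=8, I/O yield, promote→Q0. Q0=[P3] Q1=[P4,P5] Q2=[P2]
t=23-25: P3@Q0 runs 2, rem=6, quantum used, demote→Q1. Q0=[] Q1=[P4,P5,P3] Q2=[P2]
t=25-30: P4@Q1 runs 5, rem=4, quantum used, demote→Q2. Q0=[] Q1=[P5,P3] Q2=[P2,P4]
t=30-35: P5@Q1 runs 5, rem=5, quantum used, demote→Q2. Q0=[] Q1=[P3] Q2=[P2,P4,P5]
t=35-38: P3@Q1 runs 3, rem=3, I/O yield, promote→Q0. Q0=[P3] Q1=[] Q2=[P2,P4,P5]
t=38-40: P3@Q0 runs 2, rem=1, quantum used, demote→Q1. Q0=[] Q1=[P3] Q2=[P2,P4,P5]
t=40-41: P3@Q1 runs 1, rem=0, completes. Q0=[] Q1=[] Q2=[P2,P4,P5]
t=41-42: P2@Q2 runs 1, rem=0, completes. Q0=[] Q1=[] Q2=[P4,P5]
t=42-46: P4@Q2 runs 4, rem=0, completes. Q0=[] Q1=[] Q2=[P5]
t=46-51: P5@Q2 runs 5, rem=0, completes. Q0=[] Q1=[] Q2=[]

Answer: 0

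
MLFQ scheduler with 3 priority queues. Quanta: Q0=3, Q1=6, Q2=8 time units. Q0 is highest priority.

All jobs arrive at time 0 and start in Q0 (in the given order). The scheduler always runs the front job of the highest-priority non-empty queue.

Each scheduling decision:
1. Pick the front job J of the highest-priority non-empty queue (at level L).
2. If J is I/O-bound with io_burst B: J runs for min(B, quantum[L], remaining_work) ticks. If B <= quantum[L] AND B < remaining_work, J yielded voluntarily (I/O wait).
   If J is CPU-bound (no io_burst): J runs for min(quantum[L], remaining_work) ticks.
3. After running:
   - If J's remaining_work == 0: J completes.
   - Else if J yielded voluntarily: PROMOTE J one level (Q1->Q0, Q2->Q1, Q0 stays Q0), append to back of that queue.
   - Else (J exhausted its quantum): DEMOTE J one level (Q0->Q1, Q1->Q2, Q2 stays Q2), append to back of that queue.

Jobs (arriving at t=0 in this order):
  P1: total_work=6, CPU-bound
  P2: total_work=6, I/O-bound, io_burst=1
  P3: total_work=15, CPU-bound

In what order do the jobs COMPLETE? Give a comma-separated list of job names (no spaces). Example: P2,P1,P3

t=0-3: P1@Q0 runs 3, rem=3, quantum used, demote→Q1. Q0=[P2,P3] Q1=[P1] Q2=[]
t=3-4: P2@Q0 runs 1, rem=5, I/O yield, promote→Q0. Q0=[P3,P2] Q1=[P1] Q2=[]
t=4-7: P3@Q0 runs 3, rem=12, quantum used, demote→Q1. Q0=[P2] Q1=[P1,P3] Q2=[]
t=7-8: P2@Q0 runs 1, rem=4, I/O yield, promote→Q0. Q0=[P2] Q1=[P1,P3] Q2=[]
t=8-9: P2@Q0 runs 1, rem=3, I/O yield, promote→Q0. Q0=[P2] Q1=[P1,P3] Q2=[]
t=9-10: P2@Q0 runs 1, rem=2, I/O yield, promote→Q0. Q0=[P2] Q1=[P1,P3] Q2=[]
t=10-11: P2@Q0 runs 1, rem=1, I/O yield, promote→Q0. Q0=[P2] Q1=[P1,P3] Q2=[]
t=11-12: P2@Q0 runs 1, rem=0, completes. Q0=[] Q1=[P1,P3] Q2=[]
t=12-15: P1@Q1 runs 3, rem=0, completes. Q0=[] Q1=[P3] Q2=[]
t=15-21: P3@Q1 runs 6, rem=6, quantum used, demote→Q2. Q0=[] Q1=[] Q2=[P3]
t=21-27: P3@Q2 runs 6, rem=0, completes. Q0=[] Q1=[] Q2=[]

Answer: P2,P1,P3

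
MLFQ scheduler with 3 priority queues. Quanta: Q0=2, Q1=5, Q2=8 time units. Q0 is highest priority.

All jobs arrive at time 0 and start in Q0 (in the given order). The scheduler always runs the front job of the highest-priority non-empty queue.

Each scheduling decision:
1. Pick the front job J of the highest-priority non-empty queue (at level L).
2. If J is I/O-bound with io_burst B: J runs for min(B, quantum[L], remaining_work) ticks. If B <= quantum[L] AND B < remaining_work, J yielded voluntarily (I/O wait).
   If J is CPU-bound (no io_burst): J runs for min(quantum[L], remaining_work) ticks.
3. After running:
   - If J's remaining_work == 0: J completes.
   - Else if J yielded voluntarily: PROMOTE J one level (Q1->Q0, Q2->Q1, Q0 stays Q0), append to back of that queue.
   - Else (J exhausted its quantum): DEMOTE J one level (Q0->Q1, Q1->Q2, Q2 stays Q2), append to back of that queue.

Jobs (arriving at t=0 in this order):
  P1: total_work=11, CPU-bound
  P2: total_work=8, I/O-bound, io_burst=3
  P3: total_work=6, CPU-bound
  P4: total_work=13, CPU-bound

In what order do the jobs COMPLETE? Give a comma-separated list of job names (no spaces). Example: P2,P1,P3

t=0-2: P1@Q0 runs 2, rem=9, quantum used, demote→Q1. Q0=[P2,P3,P4] Q1=[P1] Q2=[]
t=2-4: P2@Q0 runs 2, rem=6, quantum used, demote→Q1. Q0=[P3,P4] Q1=[P1,P2] Q2=[]
t=4-6: P3@Q0 runs 2, rem=4, quantum used, demote→Q1. Q0=[P4] Q1=[P1,P2,P3] Q2=[]
t=6-8: P4@Q0 runs 2, rem=11, quantum used, demote→Q1. Q0=[] Q1=[P1,P2,P3,P4] Q2=[]
t=8-13: P1@Q1 runs 5, rem=4, quantum used, demote→Q2. Q0=[] Q1=[P2,P3,P4] Q2=[P1]
t=13-16: P2@Q1 runs 3, rem=3, I/O yield, promote→Q0. Q0=[P2] Q1=[P3,P4] Q2=[P1]
t=16-18: P2@Q0 runs 2, rem=1, quantum used, demote→Q1. Q0=[] Q1=[P3,P4,P2] Q2=[P1]
t=18-22: P3@Q1 runs 4, rem=0, completes. Q0=[] Q1=[P4,P2] Q2=[P1]
t=22-27: P4@Q1 runs 5, rem=6, quantum used, demote→Q2. Q0=[] Q1=[P2] Q2=[P1,P4]
t=27-28: P2@Q1 runs 1, rem=0, completes. Q0=[] Q1=[] Q2=[P1,P4]
t=28-32: P1@Q2 runs 4, rem=0, completes. Q0=[] Q1=[] Q2=[P4]
t=32-38: P4@Q2 runs 6, rem=0, completes. Q0=[] Q1=[] Q2=[]

Answer: P3,P2,P1,P4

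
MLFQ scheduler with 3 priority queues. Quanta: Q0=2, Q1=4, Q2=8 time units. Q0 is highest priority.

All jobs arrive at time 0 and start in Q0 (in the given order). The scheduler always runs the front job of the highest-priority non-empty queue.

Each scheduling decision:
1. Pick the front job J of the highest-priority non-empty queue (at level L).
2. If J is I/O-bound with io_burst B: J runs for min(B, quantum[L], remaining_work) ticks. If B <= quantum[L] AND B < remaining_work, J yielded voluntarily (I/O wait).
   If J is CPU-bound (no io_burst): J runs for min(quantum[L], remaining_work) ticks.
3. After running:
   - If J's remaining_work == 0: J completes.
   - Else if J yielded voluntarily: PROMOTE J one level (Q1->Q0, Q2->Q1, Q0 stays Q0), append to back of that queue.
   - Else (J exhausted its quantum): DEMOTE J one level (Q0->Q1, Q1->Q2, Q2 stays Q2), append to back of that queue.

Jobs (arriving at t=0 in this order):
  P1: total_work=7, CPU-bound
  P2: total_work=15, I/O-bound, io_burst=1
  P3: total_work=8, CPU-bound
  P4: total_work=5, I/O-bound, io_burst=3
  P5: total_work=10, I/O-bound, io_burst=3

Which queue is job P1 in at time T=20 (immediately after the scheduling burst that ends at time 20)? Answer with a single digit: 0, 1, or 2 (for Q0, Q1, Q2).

Answer: 1

Derivation:
t=0-2: P1@Q0 runs 2, rem=5, quantum used, demote→Q1. Q0=[P2,P3,P4,P5] Q1=[P1] Q2=[]
t=2-3: P2@Q0 runs 1, rem=14, I/O yield, promote→Q0. Q0=[P3,P4,P5,P2] Q1=[P1] Q2=[]
t=3-5: P3@Q0 runs 2, rem=6, quantum used, demote→Q1. Q0=[P4,P5,P2] Q1=[P1,P3] Q2=[]
t=5-7: P4@Q0 runs 2, rem=3, quantum used, demote→Q1. Q0=[P5,P2] Q1=[P1,P3,P4] Q2=[]
t=7-9: P5@Q0 runs 2, rem=8, quantum used, demote→Q1. Q0=[P2] Q1=[P1,P3,P4,P5] Q2=[]
t=9-10: P2@Q0 runs 1, rem=13, I/O yield, promote→Q0. Q0=[P2] Q1=[P1,P3,P4,P5] Q2=[]
t=10-11: P2@Q0 runs 1, rem=12, I/O yield, promote→Q0. Q0=[P2] Q1=[P1,P3,P4,P5] Q2=[]
t=11-12: P2@Q0 runs 1, rem=11, I/O yield, promote→Q0. Q0=[P2] Q1=[P1,P3,P4,P5] Q2=[]
t=12-13: P2@Q0 runs 1, rem=10, I/O yield, promote→Q0. Q0=[P2] Q1=[P1,P3,P4,P5] Q2=[]
t=13-14: P2@Q0 runs 1, rem=9, I/O yield, promote→Q0. Q0=[P2] Q1=[P1,P3,P4,P5] Q2=[]
t=14-15: P2@Q0 runs 1, rem=8, I/O yield, promote→Q0. Q0=[P2] Q1=[P1,P3,P4,P5] Q2=[]
t=15-16: P2@Q0 runs 1, rem=7, I/O yield, promote→Q0. Q0=[P2] Q1=[P1,P3,P4,P5] Q2=[]
t=16-17: P2@Q0 runs 1, rem=6, I/O yield, promote→Q0. Q0=[P2] Q1=[P1,P3,P4,P5] Q2=[]
t=17-18: P2@Q0 runs 1, rem=5, I/O yield, promote→Q0. Q0=[P2] Q1=[P1,P3,P4,P5] Q2=[]
t=18-19: P2@Q0 runs 1, rem=4, I/O yield, promote→Q0. Q0=[P2] Q1=[P1,P3,P4,P5] Q2=[]
t=19-20: P2@Q0 runs 1, rem=3, I/O yield, promote→Q0. Q0=[P2] Q1=[P1,P3,P4,P5] Q2=[]
t=20-21: P2@Q0 runs 1, rem=2, I/O yield, promote→Q0. Q0=[P2] Q1=[P1,P3,P4,P5] Q2=[]
t=21-22: P2@Q0 runs 1, rem=1, I/O yield, promote→Q0. Q0=[P2] Q1=[P1,P3,P4,P5] Q2=[]
t=22-23: P2@Q0 runs 1, rem=0, completes. Q0=[] Q1=[P1,P3,P4,P5] Q2=[]
t=23-27: P1@Q1 runs 4, rem=1, quantum used, demote→Q2. Q0=[] Q1=[P3,P4,P5] Q2=[P1]
t=27-31: P3@Q1 runs 4, rem=2, quantum used, demote→Q2. Q0=[] Q1=[P4,P5] Q2=[P1,P3]
t=31-34: P4@Q1 runs 3, rem=0, completes. Q0=[] Q1=[P5] Q2=[P1,P3]
t=34-37: P5@Q1 runs 3, rem=5, I/O yield, promote→Q0. Q0=[P5] Q1=[] Q2=[P1,P3]
t=37-39: P5@Q0 runs 2, rem=3, quantum used, demote→Q1. Q0=[] Q1=[P5] Q2=[P1,P3]
t=39-42: P5@Q1 runs 3, rem=0, completes. Q0=[] Q1=[] Q2=[P1,P3]
t=42-43: P1@Q2 runs 1, rem=0, completes. Q0=[] Q1=[] Q2=[P3]
t=43-45: P3@Q2 runs 2, rem=0, completes. Q0=[] Q1=[] Q2=[]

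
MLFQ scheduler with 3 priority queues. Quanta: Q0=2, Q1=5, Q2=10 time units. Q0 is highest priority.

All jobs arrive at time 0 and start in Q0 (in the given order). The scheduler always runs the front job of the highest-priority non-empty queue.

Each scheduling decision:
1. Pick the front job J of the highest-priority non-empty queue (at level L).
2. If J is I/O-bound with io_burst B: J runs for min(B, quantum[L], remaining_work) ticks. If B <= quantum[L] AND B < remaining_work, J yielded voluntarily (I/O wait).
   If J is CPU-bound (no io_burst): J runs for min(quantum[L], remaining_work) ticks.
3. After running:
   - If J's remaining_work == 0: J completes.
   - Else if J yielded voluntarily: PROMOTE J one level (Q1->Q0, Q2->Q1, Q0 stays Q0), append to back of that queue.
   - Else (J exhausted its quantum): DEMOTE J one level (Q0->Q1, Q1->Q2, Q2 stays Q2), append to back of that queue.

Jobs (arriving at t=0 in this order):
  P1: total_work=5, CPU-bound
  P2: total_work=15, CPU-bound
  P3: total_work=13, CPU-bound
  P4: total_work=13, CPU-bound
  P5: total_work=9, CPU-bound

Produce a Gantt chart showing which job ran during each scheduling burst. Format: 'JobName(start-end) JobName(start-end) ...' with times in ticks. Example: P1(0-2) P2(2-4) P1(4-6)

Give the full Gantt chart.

t=0-2: P1@Q0 runs 2, rem=3, quantum used, demote→Q1. Q0=[P2,P3,P4,P5] Q1=[P1] Q2=[]
t=2-4: P2@Q0 runs 2, rem=13, quantum used, demote→Q1. Q0=[P3,P4,P5] Q1=[P1,P2] Q2=[]
t=4-6: P3@Q0 runs 2, rem=11, quantum used, demote→Q1. Q0=[P4,P5] Q1=[P1,P2,P3] Q2=[]
t=6-8: P4@Q0 runs 2, rem=11, quantum used, demote→Q1. Q0=[P5] Q1=[P1,P2,P3,P4] Q2=[]
t=8-10: P5@Q0 runs 2, rem=7, quantum used, demote→Q1. Q0=[] Q1=[P1,P2,P3,P4,P5] Q2=[]
t=10-13: P1@Q1 runs 3, rem=0, completes. Q0=[] Q1=[P2,P3,P4,P5] Q2=[]
t=13-18: P2@Q1 runs 5, rem=8, quantum used, demote→Q2. Q0=[] Q1=[P3,P4,P5] Q2=[P2]
t=18-23: P3@Q1 runs 5, rem=6, quantum used, demote→Q2. Q0=[] Q1=[P4,P5] Q2=[P2,P3]
t=23-28: P4@Q1 runs 5, rem=6, quantum used, demote→Q2. Q0=[] Q1=[P5] Q2=[P2,P3,P4]
t=28-33: P5@Q1 runs 5, rem=2, quantum used, demote→Q2. Q0=[] Q1=[] Q2=[P2,P3,P4,P5]
t=33-41: P2@Q2 runs 8, rem=0, completes. Q0=[] Q1=[] Q2=[P3,P4,P5]
t=41-47: P3@Q2 runs 6, rem=0, completes. Q0=[] Q1=[] Q2=[P4,P5]
t=47-53: P4@Q2 runs 6, rem=0, completes. Q0=[] Q1=[] Q2=[P5]
t=53-55: P5@Q2 runs 2, rem=0, completes. Q0=[] Q1=[] Q2=[]

Answer: P1(0-2) P2(2-4) P3(4-6) P4(6-8) P5(8-10) P1(10-13) P2(13-18) P3(18-23) P4(23-28) P5(28-33) P2(33-41) P3(41-47) P4(47-53) P5(53-55)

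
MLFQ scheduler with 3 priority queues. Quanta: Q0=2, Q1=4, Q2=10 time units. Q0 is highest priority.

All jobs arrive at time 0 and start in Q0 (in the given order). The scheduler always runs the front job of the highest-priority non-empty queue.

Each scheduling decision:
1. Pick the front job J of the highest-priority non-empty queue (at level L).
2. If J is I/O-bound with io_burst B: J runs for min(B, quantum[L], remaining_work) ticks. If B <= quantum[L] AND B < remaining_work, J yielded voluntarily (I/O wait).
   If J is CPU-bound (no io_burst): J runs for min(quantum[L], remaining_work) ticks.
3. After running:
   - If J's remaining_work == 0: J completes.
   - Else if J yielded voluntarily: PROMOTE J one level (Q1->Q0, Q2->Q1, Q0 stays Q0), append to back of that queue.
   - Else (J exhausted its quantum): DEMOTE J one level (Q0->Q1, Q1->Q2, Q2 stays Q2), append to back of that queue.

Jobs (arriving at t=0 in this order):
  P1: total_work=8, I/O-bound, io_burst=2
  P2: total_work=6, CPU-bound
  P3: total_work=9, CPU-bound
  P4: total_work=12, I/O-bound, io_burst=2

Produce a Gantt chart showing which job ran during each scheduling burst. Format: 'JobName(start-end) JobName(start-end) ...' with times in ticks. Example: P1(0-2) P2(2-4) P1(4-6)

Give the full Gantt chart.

t=0-2: P1@Q0 runs 2, rem=6, I/O yield, promote→Q0. Q0=[P2,P3,P4,P1] Q1=[] Q2=[]
t=2-4: P2@Q0 runs 2, rem=4, quantum used, demote→Q1. Q0=[P3,P4,P1] Q1=[P2] Q2=[]
t=4-6: P3@Q0 runs 2, rem=7, quantum used, demote→Q1. Q0=[P4,P1] Q1=[P2,P3] Q2=[]
t=6-8: P4@Q0 runs 2, rem=10, I/O yield, promote→Q0. Q0=[P1,P4] Q1=[P2,P3] Q2=[]
t=8-10: P1@Q0 runs 2, rem=4, I/O yield, promote→Q0. Q0=[P4,P1] Q1=[P2,P3] Q2=[]
t=10-12: P4@Q0 runs 2, rem=8, I/O yield, promote→Q0. Q0=[P1,P4] Q1=[P2,P3] Q2=[]
t=12-14: P1@Q0 runs 2, rem=2, I/O yield, promote→Q0. Q0=[P4,P1] Q1=[P2,P3] Q2=[]
t=14-16: P4@Q0 runs 2, rem=6, I/O yield, promote→Q0. Q0=[P1,P4] Q1=[P2,P3] Q2=[]
t=16-18: P1@Q0 runs 2, rem=0, completes. Q0=[P4] Q1=[P2,P3] Q2=[]
t=18-20: P4@Q0 runs 2, rem=4, I/O yield, promote→Q0. Q0=[P4] Q1=[P2,P3] Q2=[]
t=20-22: P4@Q0 runs 2, rem=2, I/O yield, promote→Q0. Q0=[P4] Q1=[P2,P3] Q2=[]
t=22-24: P4@Q0 runs 2, rem=0, completes. Q0=[] Q1=[P2,P3] Q2=[]
t=24-28: P2@Q1 runs 4, rem=0, completes. Q0=[] Q1=[P3] Q2=[]
t=28-32: P3@Q1 runs 4, rem=3, quantum used, demote→Q2. Q0=[] Q1=[] Q2=[P3]
t=32-35: P3@Q2 runs 3, rem=0, completes. Q0=[] Q1=[] Q2=[]

Answer: P1(0-2) P2(2-4) P3(4-6) P4(6-8) P1(8-10) P4(10-12) P1(12-14) P4(14-16) P1(16-18) P4(18-20) P4(20-22) P4(22-24) P2(24-28) P3(28-32) P3(32-35)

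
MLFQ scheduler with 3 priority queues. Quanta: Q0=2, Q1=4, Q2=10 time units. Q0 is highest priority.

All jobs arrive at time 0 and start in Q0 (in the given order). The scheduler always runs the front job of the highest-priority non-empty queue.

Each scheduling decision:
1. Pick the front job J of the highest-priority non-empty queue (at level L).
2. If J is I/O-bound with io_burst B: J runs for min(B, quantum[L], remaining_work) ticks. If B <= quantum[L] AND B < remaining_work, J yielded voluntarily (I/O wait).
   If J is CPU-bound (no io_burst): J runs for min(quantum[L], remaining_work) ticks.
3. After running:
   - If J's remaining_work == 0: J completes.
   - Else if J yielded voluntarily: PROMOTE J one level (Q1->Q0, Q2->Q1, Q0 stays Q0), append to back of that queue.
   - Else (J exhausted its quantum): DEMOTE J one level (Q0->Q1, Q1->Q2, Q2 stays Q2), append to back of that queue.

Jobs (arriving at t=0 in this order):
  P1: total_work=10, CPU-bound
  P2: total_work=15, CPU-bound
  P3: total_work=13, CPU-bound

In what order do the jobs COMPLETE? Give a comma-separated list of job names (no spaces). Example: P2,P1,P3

t=0-2: P1@Q0 runs 2, rem=8, quantum used, demote→Q1. Q0=[P2,P3] Q1=[P1] Q2=[]
t=2-4: P2@Q0 runs 2, rem=13, quantum used, demote→Q1. Q0=[P3] Q1=[P1,P2] Q2=[]
t=4-6: P3@Q0 runs 2, rem=11, quantum used, demote→Q1. Q0=[] Q1=[P1,P2,P3] Q2=[]
t=6-10: P1@Q1 runs 4, rem=4, quantum used, demote→Q2. Q0=[] Q1=[P2,P3] Q2=[P1]
t=10-14: P2@Q1 runs 4, rem=9, quantum used, demote→Q2. Q0=[] Q1=[P3] Q2=[P1,P2]
t=14-18: P3@Q1 runs 4, rem=7, quantum used, demote→Q2. Q0=[] Q1=[] Q2=[P1,P2,P3]
t=18-22: P1@Q2 runs 4, rem=0, completes. Q0=[] Q1=[] Q2=[P2,P3]
t=22-31: P2@Q2 runs 9, rem=0, completes. Q0=[] Q1=[] Q2=[P3]
t=31-38: P3@Q2 runs 7, rem=0, completes. Q0=[] Q1=[] Q2=[]

Answer: P1,P2,P3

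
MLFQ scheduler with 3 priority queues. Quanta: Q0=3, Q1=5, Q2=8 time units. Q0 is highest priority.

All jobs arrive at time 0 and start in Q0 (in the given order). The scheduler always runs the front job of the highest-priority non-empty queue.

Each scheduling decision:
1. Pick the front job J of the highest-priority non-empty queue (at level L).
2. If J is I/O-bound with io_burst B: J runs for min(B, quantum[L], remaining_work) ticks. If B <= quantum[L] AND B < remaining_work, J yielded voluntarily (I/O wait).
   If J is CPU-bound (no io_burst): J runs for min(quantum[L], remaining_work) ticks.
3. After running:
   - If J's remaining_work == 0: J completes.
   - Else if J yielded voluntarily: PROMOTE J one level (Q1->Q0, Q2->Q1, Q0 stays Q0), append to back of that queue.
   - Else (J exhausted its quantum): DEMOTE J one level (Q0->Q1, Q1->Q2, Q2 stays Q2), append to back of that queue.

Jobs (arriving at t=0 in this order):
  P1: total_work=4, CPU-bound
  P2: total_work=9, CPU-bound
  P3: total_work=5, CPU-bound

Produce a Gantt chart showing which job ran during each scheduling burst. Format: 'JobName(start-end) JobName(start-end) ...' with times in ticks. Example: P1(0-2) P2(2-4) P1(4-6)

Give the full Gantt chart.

Answer: P1(0-3) P2(3-6) P3(6-9) P1(9-10) P2(10-15) P3(15-17) P2(17-18)

Derivation:
t=0-3: P1@Q0 runs 3, rem=1, quantum used, demote→Q1. Q0=[P2,P3] Q1=[P1] Q2=[]
t=3-6: P2@Q0 runs 3, rem=6, quantum used, demote→Q1. Q0=[P3] Q1=[P1,P2] Q2=[]
t=6-9: P3@Q0 runs 3, rem=2, quantum used, demote→Q1. Q0=[] Q1=[P1,P2,P3] Q2=[]
t=9-10: P1@Q1 runs 1, rem=0, completes. Q0=[] Q1=[P2,P3] Q2=[]
t=10-15: P2@Q1 runs 5, rem=1, quantum used, demote→Q2. Q0=[] Q1=[P3] Q2=[P2]
t=15-17: P3@Q1 runs 2, rem=0, completes. Q0=[] Q1=[] Q2=[P2]
t=17-18: P2@Q2 runs 1, rem=0, completes. Q0=[] Q1=[] Q2=[]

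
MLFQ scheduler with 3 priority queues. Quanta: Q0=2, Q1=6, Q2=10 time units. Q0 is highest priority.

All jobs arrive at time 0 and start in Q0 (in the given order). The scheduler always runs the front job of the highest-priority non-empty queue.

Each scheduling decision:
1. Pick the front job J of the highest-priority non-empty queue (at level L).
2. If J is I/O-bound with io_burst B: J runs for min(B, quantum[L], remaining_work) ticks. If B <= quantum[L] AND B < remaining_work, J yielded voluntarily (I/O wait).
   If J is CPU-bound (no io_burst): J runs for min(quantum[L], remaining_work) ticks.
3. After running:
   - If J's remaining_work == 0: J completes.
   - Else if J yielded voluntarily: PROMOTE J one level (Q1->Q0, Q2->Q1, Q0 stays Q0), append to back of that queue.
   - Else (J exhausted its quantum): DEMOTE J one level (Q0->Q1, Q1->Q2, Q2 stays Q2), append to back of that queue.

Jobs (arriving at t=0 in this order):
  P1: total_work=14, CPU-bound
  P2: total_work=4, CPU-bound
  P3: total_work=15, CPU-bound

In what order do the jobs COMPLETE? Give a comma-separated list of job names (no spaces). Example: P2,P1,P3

Answer: P2,P1,P3

Derivation:
t=0-2: P1@Q0 runs 2, rem=12, quantum used, demote→Q1. Q0=[P2,P3] Q1=[P1] Q2=[]
t=2-4: P2@Q0 runs 2, rem=2, quantum used, demote→Q1. Q0=[P3] Q1=[P1,P2] Q2=[]
t=4-6: P3@Q0 runs 2, rem=13, quantum used, demote→Q1. Q0=[] Q1=[P1,P2,P3] Q2=[]
t=6-12: P1@Q1 runs 6, rem=6, quantum used, demote→Q2. Q0=[] Q1=[P2,P3] Q2=[P1]
t=12-14: P2@Q1 runs 2, rem=0, completes. Q0=[] Q1=[P3] Q2=[P1]
t=14-20: P3@Q1 runs 6, rem=7, quantum used, demote→Q2. Q0=[] Q1=[] Q2=[P1,P3]
t=20-26: P1@Q2 runs 6, rem=0, completes. Q0=[] Q1=[] Q2=[P3]
t=26-33: P3@Q2 runs 7, rem=0, completes. Q0=[] Q1=[] Q2=[]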